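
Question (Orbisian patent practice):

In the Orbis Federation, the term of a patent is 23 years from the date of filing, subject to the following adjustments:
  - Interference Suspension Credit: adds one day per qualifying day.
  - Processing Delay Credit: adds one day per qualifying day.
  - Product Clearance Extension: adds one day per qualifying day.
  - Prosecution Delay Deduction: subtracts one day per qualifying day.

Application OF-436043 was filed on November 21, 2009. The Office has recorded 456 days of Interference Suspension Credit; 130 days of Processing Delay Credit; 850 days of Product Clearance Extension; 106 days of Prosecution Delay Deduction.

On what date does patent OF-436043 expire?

July 13, 2036

Base term: filing date + 23 years → 21 November 2032.
Interference Suspension Credit: +456 days → 20 February 2034.
Processing Delay Credit: +130 days → 30 June 2034.
Product Clearance Extension: +850 days → 27 October 2036.
Prosecution Delay Deduction: −106 days → 13 July 2036.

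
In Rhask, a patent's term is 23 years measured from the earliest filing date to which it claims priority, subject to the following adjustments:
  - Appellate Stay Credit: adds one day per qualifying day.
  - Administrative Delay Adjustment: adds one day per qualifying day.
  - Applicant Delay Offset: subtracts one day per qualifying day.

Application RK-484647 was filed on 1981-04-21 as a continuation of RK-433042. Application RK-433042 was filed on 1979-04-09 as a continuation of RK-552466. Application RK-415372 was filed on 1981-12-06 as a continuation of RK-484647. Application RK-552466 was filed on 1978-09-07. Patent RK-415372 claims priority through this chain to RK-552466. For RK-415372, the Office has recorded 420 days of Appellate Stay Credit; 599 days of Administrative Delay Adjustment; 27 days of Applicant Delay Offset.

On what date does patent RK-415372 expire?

May 26, 2004

Earliest priority filing: 7 September 1978.
Base term: 7 September 1978 + 23 years → 7 September 2001.
Appellate Stay Credit: +420 days → 1 November 2002.
Administrative Delay Adjustment: +599 days → 22 June 2004.
Applicant Delay Offset: −27 days → 26 May 2004.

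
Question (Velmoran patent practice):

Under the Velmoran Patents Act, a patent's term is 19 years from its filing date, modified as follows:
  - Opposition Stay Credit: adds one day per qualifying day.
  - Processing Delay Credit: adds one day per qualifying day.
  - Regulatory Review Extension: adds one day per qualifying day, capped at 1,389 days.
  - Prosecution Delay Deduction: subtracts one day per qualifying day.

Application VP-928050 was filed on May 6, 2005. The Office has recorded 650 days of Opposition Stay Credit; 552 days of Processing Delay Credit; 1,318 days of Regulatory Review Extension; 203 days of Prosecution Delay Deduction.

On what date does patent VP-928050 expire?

Base term: filing date + 19 years → 6 May 2024.
Opposition Stay Credit: +650 days → 15 February 2026.
Processing Delay Credit: +552 days → 21 August 2027.
Regulatory Review Extension: 1318 days (within the 1389-day cap) → +1318 days → 31 March 2031.
Prosecution Delay Deduction: −203 days → 9 September 2030.

2030-09-09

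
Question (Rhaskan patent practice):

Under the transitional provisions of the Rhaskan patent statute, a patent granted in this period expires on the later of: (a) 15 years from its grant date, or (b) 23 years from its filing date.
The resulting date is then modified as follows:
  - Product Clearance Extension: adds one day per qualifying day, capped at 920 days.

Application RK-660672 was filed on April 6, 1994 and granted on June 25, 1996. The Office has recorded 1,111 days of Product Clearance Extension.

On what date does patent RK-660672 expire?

(a) grant + 15 years → 25 June 2011.
(b) filing + 23 years → 6 April 2017.
Later of the two: 6 April 2017.
Product Clearance Extension: 1111 days claimed exceeds the 920-day cap, so +920 days → 13 October 2019.

2019-10-13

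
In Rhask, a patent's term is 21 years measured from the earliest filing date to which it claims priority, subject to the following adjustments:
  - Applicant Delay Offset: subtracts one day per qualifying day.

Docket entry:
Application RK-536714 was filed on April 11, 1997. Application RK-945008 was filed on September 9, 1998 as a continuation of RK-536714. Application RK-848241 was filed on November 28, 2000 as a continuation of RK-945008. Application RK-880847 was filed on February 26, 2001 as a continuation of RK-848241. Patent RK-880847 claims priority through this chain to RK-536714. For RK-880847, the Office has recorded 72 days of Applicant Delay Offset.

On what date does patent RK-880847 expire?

January 29, 2018

Earliest priority filing: 11 April 1997.
Base term: 11 April 1997 + 21 years → 11 April 2018.
Applicant Delay Offset: −72 days → 29 January 2018.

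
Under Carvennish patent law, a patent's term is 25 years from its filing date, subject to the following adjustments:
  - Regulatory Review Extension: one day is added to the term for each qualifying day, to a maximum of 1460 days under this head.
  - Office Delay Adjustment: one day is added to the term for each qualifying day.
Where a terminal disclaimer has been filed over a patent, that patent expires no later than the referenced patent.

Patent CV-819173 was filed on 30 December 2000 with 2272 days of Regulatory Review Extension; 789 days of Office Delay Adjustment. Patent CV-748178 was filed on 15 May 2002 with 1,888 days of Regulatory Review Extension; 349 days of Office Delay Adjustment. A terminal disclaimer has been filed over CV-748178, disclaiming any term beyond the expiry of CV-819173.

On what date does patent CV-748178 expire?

February 26, 2032

Natural term of CV-748178:
  Base: filing + 25 years → 15 May 2027.
  Regulatory Review Extension: 1888 days claimed exceeds the 1460-day cap, so +1460 days → 14 May 2031.
  Office Delay Adjustment: +349 days → 27 April 2032.
Expiry of referenced patent CV-819173:
  Base: filing + 25 years → 30 December 2025.
  Regulatory Review Extension: 2272 days claimed exceeds the 1460-day cap, so +1460 days → 29 December 2029.
  Office Delay Adjustment: +789 days → 26 February 2032.
Terminal disclaimer: CV-748178 expires on the earlier of 27 April 2032 and 26 February 2032.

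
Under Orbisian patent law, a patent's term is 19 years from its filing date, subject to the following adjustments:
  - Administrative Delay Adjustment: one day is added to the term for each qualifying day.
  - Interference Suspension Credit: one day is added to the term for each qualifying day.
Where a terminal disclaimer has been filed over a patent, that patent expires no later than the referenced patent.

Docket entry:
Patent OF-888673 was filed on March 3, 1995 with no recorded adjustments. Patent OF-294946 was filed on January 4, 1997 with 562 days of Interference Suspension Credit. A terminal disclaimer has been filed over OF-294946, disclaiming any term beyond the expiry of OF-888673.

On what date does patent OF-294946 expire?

March 3, 2014

Natural term of OF-294946:
  Base: filing + 19 years → 4 January 2016.
  Interference Suspension Credit: +562 days → 19 July 2017.
Expiry of referenced patent OF-888673:
  Base: filing + 19 years → 3 March 2014.
Terminal disclaimer: OF-294946 expires on the earlier of 19 July 2017 and 3 March 2014.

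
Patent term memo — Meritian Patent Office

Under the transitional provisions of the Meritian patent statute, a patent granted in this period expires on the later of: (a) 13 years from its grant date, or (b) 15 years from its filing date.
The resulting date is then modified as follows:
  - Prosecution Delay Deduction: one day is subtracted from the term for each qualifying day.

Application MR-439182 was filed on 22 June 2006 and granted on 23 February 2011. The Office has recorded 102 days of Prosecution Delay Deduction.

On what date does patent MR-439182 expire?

(a) grant + 13 years → 23 February 2024.
(b) filing + 15 years → 22 June 2021.
Later of the two: 23 February 2024.
Prosecution Delay Deduction: −102 days → 13 November 2023.

November 13, 2023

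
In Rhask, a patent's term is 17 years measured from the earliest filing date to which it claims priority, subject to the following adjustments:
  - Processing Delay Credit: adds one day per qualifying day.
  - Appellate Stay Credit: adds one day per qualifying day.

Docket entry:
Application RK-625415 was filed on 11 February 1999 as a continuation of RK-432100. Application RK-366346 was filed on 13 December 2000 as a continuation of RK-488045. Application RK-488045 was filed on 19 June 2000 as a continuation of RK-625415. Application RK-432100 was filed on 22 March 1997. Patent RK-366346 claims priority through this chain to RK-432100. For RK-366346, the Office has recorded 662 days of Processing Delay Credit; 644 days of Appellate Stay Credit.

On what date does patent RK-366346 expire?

Earliest priority filing: 22 March 1997.
Base term: 22 March 1997 + 17 years → 22 March 2014.
Processing Delay Credit: +662 days → 13 January 2016.
Appellate Stay Credit: +644 days → 18 October 2017.

2017-10-18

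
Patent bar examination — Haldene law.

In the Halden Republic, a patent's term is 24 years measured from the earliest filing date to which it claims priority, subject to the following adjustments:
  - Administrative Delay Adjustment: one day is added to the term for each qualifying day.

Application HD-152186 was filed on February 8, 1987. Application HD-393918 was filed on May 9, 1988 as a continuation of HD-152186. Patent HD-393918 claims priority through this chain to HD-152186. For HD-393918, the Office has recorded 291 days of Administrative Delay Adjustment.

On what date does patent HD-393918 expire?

Earliest priority filing: 8 February 1987.
Base term: 8 February 1987 + 24 years → 8 February 2011.
Administrative Delay Adjustment: +291 days → 26 November 2011.

2011-11-26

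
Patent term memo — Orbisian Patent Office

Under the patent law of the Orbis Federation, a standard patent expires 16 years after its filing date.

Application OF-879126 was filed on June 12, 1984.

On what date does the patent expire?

Filing date + 16 years → 12 June 2000.

June 12, 2000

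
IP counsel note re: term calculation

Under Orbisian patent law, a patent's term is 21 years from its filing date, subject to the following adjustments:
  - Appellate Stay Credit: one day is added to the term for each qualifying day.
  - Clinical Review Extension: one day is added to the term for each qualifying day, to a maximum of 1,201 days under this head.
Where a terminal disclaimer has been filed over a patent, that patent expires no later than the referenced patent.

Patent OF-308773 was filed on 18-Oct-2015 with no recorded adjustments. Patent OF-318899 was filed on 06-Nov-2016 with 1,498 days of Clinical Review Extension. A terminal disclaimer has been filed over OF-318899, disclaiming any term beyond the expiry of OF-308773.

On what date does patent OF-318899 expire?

October 18, 2036

Natural term of OF-318899:
  Base: filing + 21 years → 6 November 2037.
  Clinical Review Extension: 1498 days claimed exceeds the 1201-day cap, so +1201 days → 19 February 2041.
Expiry of referenced patent OF-308773:
  Base: filing + 21 years → 18 October 2036.
Terminal disclaimer: OF-318899 expires on the earlier of 19 February 2041 and 18 October 2036.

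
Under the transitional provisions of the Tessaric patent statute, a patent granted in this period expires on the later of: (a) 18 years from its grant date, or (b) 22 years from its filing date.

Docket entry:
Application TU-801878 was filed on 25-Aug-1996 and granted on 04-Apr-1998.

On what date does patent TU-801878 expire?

(a) grant + 18 years → 4 April 2016.
(b) filing + 22 years → 25 August 2018.
Later of the two: 25 August 2018.

August 25, 2018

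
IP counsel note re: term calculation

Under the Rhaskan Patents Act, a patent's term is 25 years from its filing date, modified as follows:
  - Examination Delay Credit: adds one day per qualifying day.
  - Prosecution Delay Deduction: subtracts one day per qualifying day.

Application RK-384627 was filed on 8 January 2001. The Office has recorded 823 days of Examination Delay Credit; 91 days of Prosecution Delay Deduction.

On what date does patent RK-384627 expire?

January 10, 2028

Base term: filing date + 25 years → 8 January 2026.
Examination Delay Credit: +823 days → 10 April 2028.
Prosecution Delay Deduction: −91 days → 10 January 2028.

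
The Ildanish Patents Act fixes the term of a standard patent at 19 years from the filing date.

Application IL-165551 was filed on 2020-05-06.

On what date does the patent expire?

2039-05-06

Filing date + 19 years → 6 May 2039.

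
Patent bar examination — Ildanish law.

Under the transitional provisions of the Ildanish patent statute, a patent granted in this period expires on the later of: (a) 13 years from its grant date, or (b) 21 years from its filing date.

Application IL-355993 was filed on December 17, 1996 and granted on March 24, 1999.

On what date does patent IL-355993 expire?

December 17, 2017

(a) grant + 13 years → 24 March 2012.
(b) filing + 21 years → 17 December 2017.
Later of the two: 17 December 2017.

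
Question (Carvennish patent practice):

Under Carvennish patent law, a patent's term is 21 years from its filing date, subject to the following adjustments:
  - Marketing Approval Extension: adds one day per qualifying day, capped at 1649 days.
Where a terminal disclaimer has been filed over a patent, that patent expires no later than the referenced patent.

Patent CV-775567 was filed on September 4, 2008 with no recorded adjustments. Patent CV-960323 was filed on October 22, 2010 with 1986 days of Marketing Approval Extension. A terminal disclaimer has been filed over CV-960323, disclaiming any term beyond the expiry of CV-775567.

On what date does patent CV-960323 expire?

2029-09-04

Natural term of CV-960323:
  Base: filing + 21 years → 22 October 2031.
  Marketing Approval Extension: 1986 days claimed exceeds the 1649-day cap, so +1649 days → 27 April 2036.
Expiry of referenced patent CV-775567:
  Base: filing + 21 years → 4 September 2029.
Terminal disclaimer: CV-960323 expires on the earlier of 27 April 2036 and 4 September 2029.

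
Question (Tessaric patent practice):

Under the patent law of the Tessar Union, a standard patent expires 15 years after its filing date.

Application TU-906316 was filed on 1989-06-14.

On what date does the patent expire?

Filing date + 15 years → 14 June 2004.

2004-06-14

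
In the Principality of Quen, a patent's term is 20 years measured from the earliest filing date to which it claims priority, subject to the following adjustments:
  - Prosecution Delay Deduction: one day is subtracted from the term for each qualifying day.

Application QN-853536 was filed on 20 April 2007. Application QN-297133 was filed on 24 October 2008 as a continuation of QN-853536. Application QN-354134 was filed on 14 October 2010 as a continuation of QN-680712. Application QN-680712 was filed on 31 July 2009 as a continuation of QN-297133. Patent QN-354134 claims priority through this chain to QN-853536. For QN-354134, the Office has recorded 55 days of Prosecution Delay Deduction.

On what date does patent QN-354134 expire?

February 24, 2027

Earliest priority filing: 20 April 2007.
Base term: 20 April 2007 + 20 years → 20 April 2027.
Prosecution Delay Deduction: −55 days → 24 February 2027.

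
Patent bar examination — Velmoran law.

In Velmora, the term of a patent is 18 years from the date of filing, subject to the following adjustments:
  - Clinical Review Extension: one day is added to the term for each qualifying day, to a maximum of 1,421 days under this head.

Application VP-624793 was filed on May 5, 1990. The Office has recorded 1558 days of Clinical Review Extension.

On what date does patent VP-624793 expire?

Base term: filing date + 18 years → 5 May 2008.
Clinical Review Extension: 1558 days claimed exceeds the 1421-day cap, so +1421 days → 26 March 2012.

2012-03-26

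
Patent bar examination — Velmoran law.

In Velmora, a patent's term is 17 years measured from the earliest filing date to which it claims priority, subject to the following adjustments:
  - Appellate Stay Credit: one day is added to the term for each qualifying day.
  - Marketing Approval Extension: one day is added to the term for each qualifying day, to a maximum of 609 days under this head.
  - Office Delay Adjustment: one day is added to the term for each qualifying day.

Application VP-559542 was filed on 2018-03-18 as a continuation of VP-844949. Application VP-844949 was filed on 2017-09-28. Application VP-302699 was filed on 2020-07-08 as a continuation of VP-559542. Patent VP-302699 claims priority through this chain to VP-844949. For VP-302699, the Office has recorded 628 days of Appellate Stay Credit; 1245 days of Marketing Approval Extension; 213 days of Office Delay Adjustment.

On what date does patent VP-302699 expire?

September 17, 2038

Earliest priority filing: 28 September 2017.
Base term: 28 September 2017 + 17 years → 28 September 2034.
Appellate Stay Credit: +628 days → 17 June 2036.
Marketing Approval Extension: 1245 days claimed exceeds the 609-day cap, so +609 days → 16 February 2038.
Office Delay Adjustment: +213 days → 17 September 2038.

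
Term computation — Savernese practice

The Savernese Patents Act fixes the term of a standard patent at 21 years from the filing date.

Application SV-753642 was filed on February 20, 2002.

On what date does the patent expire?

2023-02-20

Filing date + 21 years → 20 February 2023.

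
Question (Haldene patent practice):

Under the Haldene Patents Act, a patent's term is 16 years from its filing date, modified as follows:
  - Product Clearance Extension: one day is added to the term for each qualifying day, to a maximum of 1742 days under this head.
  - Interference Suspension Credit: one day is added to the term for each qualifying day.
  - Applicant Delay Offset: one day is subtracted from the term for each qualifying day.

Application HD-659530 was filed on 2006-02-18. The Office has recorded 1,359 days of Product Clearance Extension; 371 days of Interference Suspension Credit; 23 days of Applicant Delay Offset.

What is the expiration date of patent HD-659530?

Base term: filing date + 16 years → 18 February 2022.
Product Clearance Extension: 1359 days (within the 1742-day cap) → +1359 days → 8 November 2025.
Interference Suspension Credit: +371 days → 14 November 2026.
Applicant Delay Offset: −23 days → 22 October 2026.

October 22, 2026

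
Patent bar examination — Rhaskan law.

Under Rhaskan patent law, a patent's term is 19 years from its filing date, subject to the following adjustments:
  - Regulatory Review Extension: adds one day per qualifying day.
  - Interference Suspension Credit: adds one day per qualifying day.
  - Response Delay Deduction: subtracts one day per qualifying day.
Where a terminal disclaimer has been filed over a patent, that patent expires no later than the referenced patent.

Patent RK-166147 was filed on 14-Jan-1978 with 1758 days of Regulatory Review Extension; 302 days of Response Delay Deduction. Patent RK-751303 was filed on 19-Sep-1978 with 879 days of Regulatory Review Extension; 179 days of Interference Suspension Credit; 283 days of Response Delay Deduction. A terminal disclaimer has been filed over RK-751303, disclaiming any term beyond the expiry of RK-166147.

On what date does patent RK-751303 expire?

Natural term of RK-751303:
  Base: filing + 19 years → 19 September 1997.
  Regulatory Review Extension: +879 days → 15 February 2000.
  Interference Suspension Credit: +179 days → 12 August 2000.
  Response Delay Deduction: −283 days → 3 November 1999.
Expiry of referenced patent RK-166147:
  Base: filing + 19 years → 14 January 1997.
  Regulatory Review Extension: +1758 days → 7 November 2001.
  Response Delay Deduction: −302 days → 9 January 2001.
Terminal disclaimer: RK-751303 expires on the earlier of 3 November 1999 and 9 January 2001.

November 3, 1999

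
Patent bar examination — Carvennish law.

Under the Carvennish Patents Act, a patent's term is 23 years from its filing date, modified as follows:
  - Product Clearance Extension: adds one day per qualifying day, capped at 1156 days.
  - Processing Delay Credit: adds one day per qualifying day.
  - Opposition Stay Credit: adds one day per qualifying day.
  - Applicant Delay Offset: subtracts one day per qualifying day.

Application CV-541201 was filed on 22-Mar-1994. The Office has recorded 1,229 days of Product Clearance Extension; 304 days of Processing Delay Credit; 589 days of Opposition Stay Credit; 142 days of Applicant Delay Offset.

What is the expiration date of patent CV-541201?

Base term: filing date + 23 years → 22 March 2017.
Product Clearance Extension: 1229 days claimed exceeds the 1156-day cap, so +1156 days → 21 May 2020.
Processing Delay Credit: +304 days → 21 March 2021.
Opposition Stay Credit: +589 days → 31 October 2022.
Applicant Delay Offset: −142 days → 11 June 2022.

June 11, 2022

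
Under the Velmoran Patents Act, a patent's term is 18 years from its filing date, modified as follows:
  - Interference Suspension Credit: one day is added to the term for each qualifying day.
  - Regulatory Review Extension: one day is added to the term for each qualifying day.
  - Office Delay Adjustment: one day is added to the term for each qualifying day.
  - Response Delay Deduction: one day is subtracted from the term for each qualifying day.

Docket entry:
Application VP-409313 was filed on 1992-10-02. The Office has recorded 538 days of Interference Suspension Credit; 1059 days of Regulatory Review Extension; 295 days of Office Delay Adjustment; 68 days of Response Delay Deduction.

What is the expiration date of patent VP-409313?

Base term: filing date + 18 years → 2 October 2010.
Interference Suspension Credit: +538 days → 23 March 2012.
Regulatory Review Extension: +1059 days → 15 February 2015.
Office Delay Adjustment: +295 days → 7 December 2015.
Response Delay Deduction: −68 days → 30 September 2015.

2015-09-30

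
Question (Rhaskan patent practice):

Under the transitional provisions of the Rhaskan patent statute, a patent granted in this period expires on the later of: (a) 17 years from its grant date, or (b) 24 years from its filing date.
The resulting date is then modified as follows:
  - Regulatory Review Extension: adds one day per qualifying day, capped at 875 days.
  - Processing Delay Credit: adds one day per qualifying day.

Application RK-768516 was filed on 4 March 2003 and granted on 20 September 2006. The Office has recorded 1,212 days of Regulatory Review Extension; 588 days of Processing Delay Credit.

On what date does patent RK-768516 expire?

(a) grant + 17 years → 20 September 2023.
(b) filing + 24 years → 4 March 2027.
Later of the two: 4 March 2027.
Regulatory Review Extension: 1212 days claimed exceeds the 875-day cap, so +875 days → 26 July 2029.
Processing Delay Credit: +588 days → 6 March 2031.

2031-03-06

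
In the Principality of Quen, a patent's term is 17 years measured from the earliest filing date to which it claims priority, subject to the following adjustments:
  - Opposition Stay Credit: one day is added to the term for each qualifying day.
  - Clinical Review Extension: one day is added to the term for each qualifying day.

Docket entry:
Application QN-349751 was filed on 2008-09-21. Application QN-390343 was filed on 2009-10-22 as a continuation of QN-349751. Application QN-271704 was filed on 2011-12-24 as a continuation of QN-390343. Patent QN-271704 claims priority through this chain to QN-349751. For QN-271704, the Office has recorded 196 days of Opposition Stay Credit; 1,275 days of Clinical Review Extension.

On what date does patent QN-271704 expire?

Earliest priority filing: 21 September 2008.
Base term: 21 September 2008 + 17 years → 21 September 2025.
Opposition Stay Credit: +196 days → 5 April 2026.
Clinical Review Extension: +1275 days → 1 October 2029.

October 1, 2029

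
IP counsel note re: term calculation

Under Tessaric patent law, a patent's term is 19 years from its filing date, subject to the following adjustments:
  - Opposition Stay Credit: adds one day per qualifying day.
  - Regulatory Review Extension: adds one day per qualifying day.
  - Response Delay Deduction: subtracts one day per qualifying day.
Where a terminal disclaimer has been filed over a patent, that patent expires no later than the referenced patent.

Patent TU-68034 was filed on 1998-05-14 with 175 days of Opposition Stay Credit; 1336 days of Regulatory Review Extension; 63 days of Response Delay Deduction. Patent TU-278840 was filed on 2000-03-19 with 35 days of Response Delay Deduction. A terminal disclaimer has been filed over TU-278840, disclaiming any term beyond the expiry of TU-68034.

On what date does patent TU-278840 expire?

Natural term of TU-278840:
  Base: filing + 19 years → 19 March 2019.
  Response Delay Deduction: −35 days → 12 February 2019.
Expiry of referenced patent TU-68034:
  Base: filing + 19 years → 14 May 2017.
  Opposition Stay Credit: +175 days → 5 November 2017.
  Regulatory Review Extension: +1336 days → 3 July 2021.
  Response Delay Deduction: −63 days → 1 May 2021.
Terminal disclaimer: TU-278840 expires on the earlier of 12 February 2019 and 1 May 2021.

February 12, 2019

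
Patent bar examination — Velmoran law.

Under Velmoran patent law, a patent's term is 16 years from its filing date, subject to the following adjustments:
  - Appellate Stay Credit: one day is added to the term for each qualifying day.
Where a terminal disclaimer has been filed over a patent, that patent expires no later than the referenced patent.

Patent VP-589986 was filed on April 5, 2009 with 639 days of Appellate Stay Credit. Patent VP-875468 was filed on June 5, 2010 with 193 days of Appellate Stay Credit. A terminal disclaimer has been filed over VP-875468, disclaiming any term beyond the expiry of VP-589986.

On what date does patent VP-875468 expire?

Natural term of VP-875468:
  Base: filing + 16 years → 5 June 2026.
  Appellate Stay Credit: +193 days → 15 December 2026.
Expiry of referenced patent VP-589986:
  Base: filing + 16 years → 5 April 2025.
  Appellate Stay Credit: +639 days → 4 January 2027.
Terminal disclaimer: VP-875468 expires on the earlier of 15 December 2026 and 4 January 2027.

December 15, 2026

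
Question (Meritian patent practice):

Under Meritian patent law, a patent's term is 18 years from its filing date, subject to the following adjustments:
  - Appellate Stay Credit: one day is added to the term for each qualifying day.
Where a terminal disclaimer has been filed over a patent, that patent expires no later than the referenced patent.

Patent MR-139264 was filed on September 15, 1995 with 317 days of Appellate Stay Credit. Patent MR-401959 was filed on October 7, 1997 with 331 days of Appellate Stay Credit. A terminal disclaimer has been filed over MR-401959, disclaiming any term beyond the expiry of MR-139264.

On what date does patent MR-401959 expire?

Natural term of MR-401959:
  Base: filing + 18 years → 7 October 2015.
  Appellate Stay Credit: +331 days → 2 September 2016.
Expiry of referenced patent MR-139264:
  Base: filing + 18 years → 15 September 2013.
  Appellate Stay Credit: +317 days → 29 July 2014.
Terminal disclaimer: MR-401959 expires on the earlier of 2 September 2016 and 29 July 2014.

2014-07-29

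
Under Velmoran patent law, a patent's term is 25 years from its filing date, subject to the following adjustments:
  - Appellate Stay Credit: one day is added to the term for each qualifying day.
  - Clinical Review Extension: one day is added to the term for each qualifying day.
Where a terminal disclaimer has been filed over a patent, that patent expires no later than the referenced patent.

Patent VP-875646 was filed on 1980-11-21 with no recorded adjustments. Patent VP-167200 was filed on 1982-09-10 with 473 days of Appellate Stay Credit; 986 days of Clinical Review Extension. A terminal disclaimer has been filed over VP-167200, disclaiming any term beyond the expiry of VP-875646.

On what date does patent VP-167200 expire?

2005-11-21

Natural term of VP-167200:
  Base: filing + 25 years → 10 September 2007.
  Appellate Stay Credit: +473 days → 26 December 2008.
  Clinical Review Extension: +986 days → 8 September 2011.
Expiry of referenced patent VP-875646:
  Base: filing + 25 years → 21 November 2005.
Terminal disclaimer: VP-167200 expires on the earlier of 8 September 2011 and 21 November 2005.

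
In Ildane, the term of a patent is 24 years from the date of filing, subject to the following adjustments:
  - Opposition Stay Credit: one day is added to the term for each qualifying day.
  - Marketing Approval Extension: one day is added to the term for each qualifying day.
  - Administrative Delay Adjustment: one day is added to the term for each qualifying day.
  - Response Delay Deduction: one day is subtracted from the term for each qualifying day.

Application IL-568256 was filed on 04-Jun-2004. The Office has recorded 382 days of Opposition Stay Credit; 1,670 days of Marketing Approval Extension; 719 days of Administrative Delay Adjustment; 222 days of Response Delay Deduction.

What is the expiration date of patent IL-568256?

Base term: filing date + 24 years → 4 June 2028.
Opposition Stay Credit: +382 days → 21 June 2029.
Marketing Approval Extension: +1670 days → 16 January 2034.
Administrative Delay Adjustment: +719 days → 5 January 2036.
Response Delay Deduction: −222 days → 28 May 2035.

2035-05-28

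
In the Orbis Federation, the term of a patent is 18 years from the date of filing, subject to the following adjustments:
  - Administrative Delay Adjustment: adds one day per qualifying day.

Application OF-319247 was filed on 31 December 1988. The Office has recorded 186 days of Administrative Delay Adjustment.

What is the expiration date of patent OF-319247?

Base term: filing date + 18 years → 31 December 2006.
Administrative Delay Adjustment: +186 days → 5 July 2007.

2007-07-05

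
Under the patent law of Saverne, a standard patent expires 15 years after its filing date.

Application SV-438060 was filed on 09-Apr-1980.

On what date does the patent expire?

Filing date + 15 years → 9 April 1995.

1995-04-09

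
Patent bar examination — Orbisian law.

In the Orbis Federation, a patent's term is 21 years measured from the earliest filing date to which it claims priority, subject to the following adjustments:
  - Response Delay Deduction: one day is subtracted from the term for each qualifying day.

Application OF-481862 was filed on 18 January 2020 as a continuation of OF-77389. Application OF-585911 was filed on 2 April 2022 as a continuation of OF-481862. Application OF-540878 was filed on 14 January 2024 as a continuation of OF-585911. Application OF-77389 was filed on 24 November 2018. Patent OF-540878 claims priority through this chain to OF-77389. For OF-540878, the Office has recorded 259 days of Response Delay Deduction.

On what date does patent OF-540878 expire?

2039-03-10

Earliest priority filing: 24 November 2018.
Base term: 24 November 2018 + 21 years → 24 November 2039.
Response Delay Deduction: −259 days → 10 March 2039.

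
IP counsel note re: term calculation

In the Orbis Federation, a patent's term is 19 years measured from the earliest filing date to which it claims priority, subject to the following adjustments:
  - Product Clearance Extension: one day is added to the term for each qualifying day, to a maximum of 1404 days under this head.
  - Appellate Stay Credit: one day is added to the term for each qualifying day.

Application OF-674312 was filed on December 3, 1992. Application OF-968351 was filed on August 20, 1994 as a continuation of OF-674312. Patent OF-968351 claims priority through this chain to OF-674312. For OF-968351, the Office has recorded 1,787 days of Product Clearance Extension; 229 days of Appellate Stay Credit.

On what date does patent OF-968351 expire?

2016-05-23

Earliest priority filing: 3 December 1992.
Base term: 3 December 1992 + 19 years → 3 December 2011.
Product Clearance Extension: 1787 days claimed exceeds the 1404-day cap, so +1404 days → 7 October 2015.
Appellate Stay Credit: +229 days → 23 May 2016.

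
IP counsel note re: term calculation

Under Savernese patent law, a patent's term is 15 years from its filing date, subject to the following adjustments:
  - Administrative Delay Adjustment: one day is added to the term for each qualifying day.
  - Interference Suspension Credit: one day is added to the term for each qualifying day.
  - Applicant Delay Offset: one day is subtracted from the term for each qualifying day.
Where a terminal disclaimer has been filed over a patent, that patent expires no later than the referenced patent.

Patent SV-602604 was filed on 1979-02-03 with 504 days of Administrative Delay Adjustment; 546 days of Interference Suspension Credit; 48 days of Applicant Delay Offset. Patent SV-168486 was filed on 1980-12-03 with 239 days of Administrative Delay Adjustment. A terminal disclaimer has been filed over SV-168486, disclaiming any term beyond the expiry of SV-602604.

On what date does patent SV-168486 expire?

Natural term of SV-168486:
  Base: filing + 15 years → 3 December 1995.
  Administrative Delay Adjustment: +239 days → 29 July 1996.
Expiry of referenced patent SV-602604:
  Base: filing + 15 years → 3 February 1994.
  Administrative Delay Adjustment: +504 days → 22 June 1995.
  Interference Suspension Credit: +546 days → 19 December 1996.
  Applicant Delay Offset: −48 days → 1 November 1996.
Terminal disclaimer: SV-168486 expires on the earlier of 29 July 1996 and 1 November 1996.

July 29, 1996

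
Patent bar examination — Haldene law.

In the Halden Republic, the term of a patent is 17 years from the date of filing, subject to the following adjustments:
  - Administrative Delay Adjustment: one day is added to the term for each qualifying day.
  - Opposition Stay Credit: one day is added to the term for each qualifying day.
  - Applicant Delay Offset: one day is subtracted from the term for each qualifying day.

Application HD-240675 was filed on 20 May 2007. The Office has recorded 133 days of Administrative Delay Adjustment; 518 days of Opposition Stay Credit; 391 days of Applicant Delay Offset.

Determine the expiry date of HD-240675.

Base term: filing date + 17 years → 20 May 2024.
Administrative Delay Adjustment: +133 days → 30 September 2024.
Opposition Stay Credit: +518 days → 2 March 2026.
Applicant Delay Offset: −391 days → 4 February 2025.

February 4, 2025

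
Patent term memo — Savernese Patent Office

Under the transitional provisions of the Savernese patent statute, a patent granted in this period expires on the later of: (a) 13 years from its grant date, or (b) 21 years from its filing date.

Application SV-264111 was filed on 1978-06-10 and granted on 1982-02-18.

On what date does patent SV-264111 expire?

June 10, 1999

(a) grant + 13 years → 18 February 1995.
(b) filing + 21 years → 10 June 1999.
Later of the two: 10 June 1999.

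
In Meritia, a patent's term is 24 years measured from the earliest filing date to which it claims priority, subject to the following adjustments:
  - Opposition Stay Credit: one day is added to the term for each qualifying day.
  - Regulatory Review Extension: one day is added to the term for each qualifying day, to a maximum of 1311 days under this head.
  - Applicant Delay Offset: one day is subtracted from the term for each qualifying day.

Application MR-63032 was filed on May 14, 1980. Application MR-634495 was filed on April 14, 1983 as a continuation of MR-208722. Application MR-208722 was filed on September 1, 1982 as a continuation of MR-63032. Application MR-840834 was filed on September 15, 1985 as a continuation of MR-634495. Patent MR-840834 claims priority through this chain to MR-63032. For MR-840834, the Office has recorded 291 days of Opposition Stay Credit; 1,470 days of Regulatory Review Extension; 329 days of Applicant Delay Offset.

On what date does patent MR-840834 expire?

Earliest priority filing: 14 May 1980.
Base term: 14 May 1980 + 24 years → 14 May 2004.
Opposition Stay Credit: +291 days → 1 March 2005.
Regulatory Review Extension: 1470 days claimed exceeds the 1311-day cap, so +1311 days → 2 October 2008.
Applicant Delay Offset: −329 days → 8 November 2007.

November 8, 2007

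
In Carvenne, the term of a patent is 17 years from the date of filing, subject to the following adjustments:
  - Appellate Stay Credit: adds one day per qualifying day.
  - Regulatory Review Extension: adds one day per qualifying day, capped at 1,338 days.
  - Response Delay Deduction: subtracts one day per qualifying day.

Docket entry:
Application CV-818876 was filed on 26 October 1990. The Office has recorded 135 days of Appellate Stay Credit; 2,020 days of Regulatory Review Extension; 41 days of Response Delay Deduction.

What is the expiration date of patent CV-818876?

Base term: filing date + 17 years → 26 October 2007.
Appellate Stay Credit: +135 days → 9 March 2008.
Regulatory Review Extension: 2020 days claimed exceeds the 1338-day cap, so +1338 days → 7 November 2011.
Response Delay Deduction: −41 days → 27 September 2011.

2011-09-27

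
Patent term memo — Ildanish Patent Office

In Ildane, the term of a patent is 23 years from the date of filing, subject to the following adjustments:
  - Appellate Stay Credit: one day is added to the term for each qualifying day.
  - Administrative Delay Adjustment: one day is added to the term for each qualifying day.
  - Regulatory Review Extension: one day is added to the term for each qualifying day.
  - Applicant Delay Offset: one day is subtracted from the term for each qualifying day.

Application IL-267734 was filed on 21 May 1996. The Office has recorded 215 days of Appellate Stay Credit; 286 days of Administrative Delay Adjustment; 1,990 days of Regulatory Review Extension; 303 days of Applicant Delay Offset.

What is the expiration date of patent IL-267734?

Base term: filing date + 23 years → 21 May 2019.
Appellate Stay Credit: +215 days → 22 December 2019.
Administrative Delay Adjustment: +286 days → 3 October 2020.
Regulatory Review Extension: +1990 days → 16 March 2026.
Applicant Delay Offset: −303 days → 17 May 2025.

2025-05-17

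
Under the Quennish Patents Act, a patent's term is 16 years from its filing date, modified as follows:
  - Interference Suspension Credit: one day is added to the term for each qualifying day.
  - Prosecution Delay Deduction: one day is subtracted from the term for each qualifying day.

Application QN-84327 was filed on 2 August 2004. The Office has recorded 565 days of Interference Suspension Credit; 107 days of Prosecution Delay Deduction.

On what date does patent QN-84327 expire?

Base term: filing date + 16 years → 2 August 2020.
Interference Suspension Credit: +565 days → 18 February 2022.
Prosecution Delay Deduction: −107 days → 3 November 2021.

2021-11-03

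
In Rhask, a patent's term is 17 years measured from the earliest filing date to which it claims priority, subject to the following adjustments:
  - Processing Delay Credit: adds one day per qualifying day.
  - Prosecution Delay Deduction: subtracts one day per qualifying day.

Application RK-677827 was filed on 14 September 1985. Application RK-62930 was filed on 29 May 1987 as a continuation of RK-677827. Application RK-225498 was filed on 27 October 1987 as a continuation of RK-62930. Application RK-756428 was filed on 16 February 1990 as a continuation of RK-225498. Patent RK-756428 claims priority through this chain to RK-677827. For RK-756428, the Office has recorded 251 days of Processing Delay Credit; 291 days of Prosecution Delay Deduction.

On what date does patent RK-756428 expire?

Earliest priority filing: 14 September 1985.
Base term: 14 September 1985 + 17 years → 14 September 2002.
Processing Delay Credit: +251 days → 23 May 2003.
Prosecution Delay Deduction: −291 days → 5 August 2002.

2002-08-05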